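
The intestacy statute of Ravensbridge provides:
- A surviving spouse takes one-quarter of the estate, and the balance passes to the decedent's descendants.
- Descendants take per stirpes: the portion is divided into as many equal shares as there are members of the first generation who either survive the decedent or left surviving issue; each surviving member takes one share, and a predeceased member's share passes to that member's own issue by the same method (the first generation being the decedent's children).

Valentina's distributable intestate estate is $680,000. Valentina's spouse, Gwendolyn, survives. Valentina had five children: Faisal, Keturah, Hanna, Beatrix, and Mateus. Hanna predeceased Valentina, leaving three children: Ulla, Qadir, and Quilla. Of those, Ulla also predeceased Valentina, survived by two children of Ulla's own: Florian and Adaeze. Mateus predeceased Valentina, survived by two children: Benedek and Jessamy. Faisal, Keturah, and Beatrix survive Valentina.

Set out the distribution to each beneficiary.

Gwendolyn: $170,000; Faisal: $102,000; Keturah: $102,000; Florian: $17,000; Adaeze: $17,000; Qadir: $34,000; Quilla: $34,000; Beatrix: $102,000; Benedek: $51,000; Jessamy: $51,000

Gwendolyn takes one-quarter of $680,000 = $170,000. The remaining $510,000 passes to the descendants.
The descendants' portion ($510,000) is divided into 5 shares of $102,000: Faisal, Keturah, and Beatrix each take $102,000; Hanna's $102,000 share passes to Hanna's issue; Mateus's $102,000 share passes to Mateus's issue.
Hanna's share ($102,000) is divided into 3 shares of $34,000: Qadir and Quilla each take $34,000; Ulla's $34,000 share passes to Ulla's issue.
Ulla's share ($34,000) is divided into 2 shares of $17,000: Florian and Adaeze each take $17,000.
Mateus's share ($102,000) is divided into 2 shares of $51,000: Benedek and Jessamy each take $51,000.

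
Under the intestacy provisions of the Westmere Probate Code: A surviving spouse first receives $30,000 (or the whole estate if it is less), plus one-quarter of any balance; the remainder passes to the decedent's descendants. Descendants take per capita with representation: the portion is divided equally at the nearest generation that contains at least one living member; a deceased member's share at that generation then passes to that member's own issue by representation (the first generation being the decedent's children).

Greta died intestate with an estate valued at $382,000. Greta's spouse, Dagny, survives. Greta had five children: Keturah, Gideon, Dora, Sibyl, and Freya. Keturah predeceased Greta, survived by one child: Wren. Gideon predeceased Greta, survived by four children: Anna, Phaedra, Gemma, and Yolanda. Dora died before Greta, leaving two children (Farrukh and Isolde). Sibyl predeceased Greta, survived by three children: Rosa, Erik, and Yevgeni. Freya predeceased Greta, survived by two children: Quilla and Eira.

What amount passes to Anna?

Anna receives $22,000.

Dagny first takes $30,000, leaving a balance of $352,000. Dagny then takes one-quarter of the balance ($88,000), for a total of $118,000. The remaining $264,000 passes to the descendants.
No child survives, so the initial division is made at the grandchildren's generation.
The descendants' portion ($264,000) is divided into 12 shares of $22,000: Wren, Anna, Phaedra, Gemma, Yolanda, Farrukh, Isolde, Rosa, Erik, Yevgeni, Quilla, and Eira each take $22,000.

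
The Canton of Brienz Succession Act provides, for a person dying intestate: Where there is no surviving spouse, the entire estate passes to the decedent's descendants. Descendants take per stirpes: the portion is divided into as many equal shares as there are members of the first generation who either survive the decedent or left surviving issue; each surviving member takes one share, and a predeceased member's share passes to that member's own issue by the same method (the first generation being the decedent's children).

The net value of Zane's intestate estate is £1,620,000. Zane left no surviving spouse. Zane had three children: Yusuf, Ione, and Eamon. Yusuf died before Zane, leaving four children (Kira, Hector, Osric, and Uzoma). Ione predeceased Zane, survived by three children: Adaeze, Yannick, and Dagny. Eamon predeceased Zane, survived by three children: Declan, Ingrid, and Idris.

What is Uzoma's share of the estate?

Uzoma receives £135,000.

The entire £1,620,000 passes to the descendants.
That amount (£1,620,000) is divided into 3 shares of £540,000: Yusuf's £540,000 share passes to Yusuf's issue; Ione's £540,000 share passes to Ione's issue; Eamon's £540,000 share passes to Eamon's issue.
Yusuf's share (£540,000) is divided into 4 shares of £135,000: Kira, Hector, Osric, and Uzoma each take £135,000.
Ione's share (£540,000) is divided into 3 shares of £180,000: Adaeze, Yannick, and Dagny each take £180,000.
Eamon's share (£540,000) is divided into 3 shares of £180,000: Declan, Ingrid, and Idris each take £180,000.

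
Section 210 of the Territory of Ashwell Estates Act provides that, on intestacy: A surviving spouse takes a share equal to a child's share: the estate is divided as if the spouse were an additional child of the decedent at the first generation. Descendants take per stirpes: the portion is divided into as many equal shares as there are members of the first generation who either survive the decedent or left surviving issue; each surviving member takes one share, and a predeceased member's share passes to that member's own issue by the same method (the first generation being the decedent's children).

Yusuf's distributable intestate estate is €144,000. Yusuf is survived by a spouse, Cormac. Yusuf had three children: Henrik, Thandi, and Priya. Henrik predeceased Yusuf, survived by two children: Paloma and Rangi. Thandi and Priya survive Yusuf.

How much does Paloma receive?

The spouse counts as an additional share at the children's level, so there are 4 primary shares of €36,000. Cormac takes one such share (€36,000).
The children's combined portion (€108,000) is divided into 3 shares of €36,000: Thandi and Priya each take €36,000; Henrik's €36,000 share passes to Henrik's issue.
Henrik's share (€36,000) is divided into 2 shares of €18,000: Paloma and Rangi each take €18,000.

Paloma receives €18,000.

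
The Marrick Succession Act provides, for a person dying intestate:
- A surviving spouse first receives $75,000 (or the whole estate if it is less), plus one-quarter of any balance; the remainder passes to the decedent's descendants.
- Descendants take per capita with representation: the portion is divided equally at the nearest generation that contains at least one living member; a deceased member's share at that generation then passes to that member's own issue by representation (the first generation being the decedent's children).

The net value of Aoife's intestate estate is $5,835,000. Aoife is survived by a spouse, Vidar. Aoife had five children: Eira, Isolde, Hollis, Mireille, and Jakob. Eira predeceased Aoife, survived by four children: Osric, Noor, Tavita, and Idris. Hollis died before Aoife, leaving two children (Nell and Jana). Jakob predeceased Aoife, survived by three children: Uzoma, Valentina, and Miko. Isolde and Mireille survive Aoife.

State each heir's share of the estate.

Vidar first takes $75,000, leaving a balance of $5,760,000. Vidar then takes one-quarter of the balance ($1,440,000), for a total of $1,515,000. The remaining $4,320,000 passes to the descendants.
The descendants' portion ($4,320,000) is divided into 5 shares of $864,000: Isolde and Mireille each take $864,000; Eira's $864,000 share passes to Eira's issue; Hollis's $864,000 share passes to Hollis's issue; Jakob's $864,000 share passes to Jakob's issue.
Eira's share ($864,000) is divided into 4 shares of $216,000: Osric, Noor, Tavita, and Idris each take $216,000.
Hollis's share ($864,000) is divided into 2 shares of $432,000: Nell and Jana each take $432,000.
Jakob's share ($864,000) is divided into 3 shares of $288,000: Uzoma, Valentina, and Miko each take $288,000.

Vidar: $1,515,000; Osric: $216,000; Noor: $216,000; Tavita: $216,000; Idris: $216,000; Isolde: $864,000; Nell: $432,000; Jana: $432,000; Mireille: $864,000; Uzoma: $288,000; Valentina: $288,000; Miko: $288,000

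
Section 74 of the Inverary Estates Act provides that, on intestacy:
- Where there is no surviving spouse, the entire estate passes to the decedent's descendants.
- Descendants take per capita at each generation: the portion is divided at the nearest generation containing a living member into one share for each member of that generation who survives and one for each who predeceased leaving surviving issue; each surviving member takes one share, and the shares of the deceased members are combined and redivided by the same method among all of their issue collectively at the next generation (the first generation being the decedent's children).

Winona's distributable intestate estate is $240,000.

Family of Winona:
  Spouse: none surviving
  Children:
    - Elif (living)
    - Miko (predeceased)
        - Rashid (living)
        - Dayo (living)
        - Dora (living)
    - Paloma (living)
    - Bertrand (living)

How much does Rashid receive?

The entire $240,000 passes to the descendants.
That amount ($240,000) is divided at the children's generation into 4 shares of $60,000. Elif, Paloma, and Bertrand each take $60,000. The remaining share for the deceased Miko ($60,000) is carried to the next generation.
That pool ($60,000) is divided at the grandchildren's generation equally among Rashid, Dayo, and Dora: $20,000 each.

Rashid receives $20,000.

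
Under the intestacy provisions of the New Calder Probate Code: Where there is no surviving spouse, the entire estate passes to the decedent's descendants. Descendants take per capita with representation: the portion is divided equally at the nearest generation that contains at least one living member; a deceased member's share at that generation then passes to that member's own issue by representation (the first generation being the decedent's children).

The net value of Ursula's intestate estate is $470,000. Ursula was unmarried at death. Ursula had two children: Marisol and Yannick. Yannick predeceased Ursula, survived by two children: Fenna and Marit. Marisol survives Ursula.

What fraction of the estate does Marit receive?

Marit receives 1/4 of the estate.

The entire $470,000 passes to the descendants.
That amount ($470,000) is divided into 2 shares of $235,000: Marisol takes $235,000; Yannick's $235,000 share passes to Yannick's issue.
Yannick's share ($235,000) is divided into 2 shares of $117,500: Fenna and Marit each take $117,500.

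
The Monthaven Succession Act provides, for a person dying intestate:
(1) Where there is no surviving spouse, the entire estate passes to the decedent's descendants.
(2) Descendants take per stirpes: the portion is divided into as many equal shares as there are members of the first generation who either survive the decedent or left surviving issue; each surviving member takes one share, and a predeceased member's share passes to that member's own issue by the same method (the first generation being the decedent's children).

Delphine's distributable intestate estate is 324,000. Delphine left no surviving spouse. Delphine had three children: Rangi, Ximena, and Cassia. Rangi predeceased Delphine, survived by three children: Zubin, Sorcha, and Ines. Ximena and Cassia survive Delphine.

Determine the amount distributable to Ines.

The entire 324,000 passes to the descendants.
That amount (324,000) is divided into 3 shares of 108,000: Ximena and Cassia each take 108,000; Rangi's 108,000 share passes to Rangi's issue.
Rangi's share (108,000) is divided into 3 shares of 36,000: Zubin, Sorcha, and Ines each take 36,000.

Ines receives 36,000.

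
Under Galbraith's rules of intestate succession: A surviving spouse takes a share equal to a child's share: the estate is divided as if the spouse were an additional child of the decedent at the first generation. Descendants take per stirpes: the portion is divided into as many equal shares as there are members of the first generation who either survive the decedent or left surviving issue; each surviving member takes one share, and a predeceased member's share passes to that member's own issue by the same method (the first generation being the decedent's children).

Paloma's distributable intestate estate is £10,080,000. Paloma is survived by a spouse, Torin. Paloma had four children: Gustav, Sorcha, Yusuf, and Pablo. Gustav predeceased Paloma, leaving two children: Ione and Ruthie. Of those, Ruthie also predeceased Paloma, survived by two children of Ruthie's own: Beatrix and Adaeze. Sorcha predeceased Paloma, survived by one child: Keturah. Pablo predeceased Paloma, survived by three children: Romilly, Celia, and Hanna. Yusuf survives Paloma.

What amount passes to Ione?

The spouse counts as an additional share at the children's level, so there are 5 primary shares of £2,016,000. Torin takes one such share (£2,016,000).
The children's combined portion (£8,064,000) is divided into 4 shares of £2,016,000: Yusuf takes £2,016,000; Gustav's £2,016,000 share passes to Gustav's issue; Sorcha's £2,016,000 share passes to Sorcha's issue; Pablo's £2,016,000 share passes to Pablo's issue.
Gustav's share (£2,016,000) is divided into 2 shares of £1,008,000: Ione takes £1,008,000; Ruthie's £1,008,000 share passes to Ruthie's issue.
Ruthie's share (£1,008,000) is divided into 2 shares of £504,000: Beatrix and Adaeze each take £504,000.
Sorcha's share (£2,016,000) passes entirely to Keturah.
Pablo's share (£2,016,000) is divided into 3 shares of £672,000: Romilly, Celia, and Hanna each take £672,000.

Ione receives £1,008,000.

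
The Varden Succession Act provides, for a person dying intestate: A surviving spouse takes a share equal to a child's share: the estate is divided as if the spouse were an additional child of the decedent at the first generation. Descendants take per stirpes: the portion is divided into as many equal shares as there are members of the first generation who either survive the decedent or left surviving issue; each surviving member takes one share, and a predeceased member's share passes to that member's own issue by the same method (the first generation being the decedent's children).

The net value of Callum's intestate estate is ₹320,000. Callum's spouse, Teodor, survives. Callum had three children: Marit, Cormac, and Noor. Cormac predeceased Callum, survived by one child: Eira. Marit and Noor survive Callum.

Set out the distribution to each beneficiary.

The spouse counts as an additional share at the children's level, so there are 4 primary shares of ₹80,000. Teodor takes one such share (₹80,000).
The children's combined portion (₹240,000) is divided into 3 shares of ₹80,000: Marit and Noor each take ₹80,000; Cormac's ₹80,000 share passes to Cormac's issue.
Cormac's share (₹80,000) passes entirely to Eira.

Teodor: ₹80,000; Marit: ₹80,000; Eira: ₹80,000; Noor: ₹80,000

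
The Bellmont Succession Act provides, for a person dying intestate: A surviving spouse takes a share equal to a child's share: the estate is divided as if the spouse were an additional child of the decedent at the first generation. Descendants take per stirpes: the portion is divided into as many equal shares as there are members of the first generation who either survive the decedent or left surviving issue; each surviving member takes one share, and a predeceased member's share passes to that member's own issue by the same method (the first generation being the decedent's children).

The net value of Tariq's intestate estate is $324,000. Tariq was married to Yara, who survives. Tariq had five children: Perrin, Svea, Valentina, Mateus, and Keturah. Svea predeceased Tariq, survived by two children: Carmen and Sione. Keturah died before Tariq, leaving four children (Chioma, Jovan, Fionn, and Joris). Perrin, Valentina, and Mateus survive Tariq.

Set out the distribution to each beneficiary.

Yara: $54,000; Perrin: $54,000; Carmen: $27,000; Sione: $27,000; Valentina: $54,000; Mateus: $54,000; Chioma: $13,500; Jovan: $13,500; Fionn: $13,500; Joris: $13,500

The spouse counts as an additional share at the children's level, so there are 6 primary shares of $54,000. Yara takes one such share ($54,000).
The children's combined portion ($270,000) is divided into 5 shares of $54,000: Perrin, Valentina, and Mateus each take $54,000; Svea's $54,000 share passes to Svea's issue; Keturah's $54,000 share passes to Keturah's issue.
Svea's share ($54,000) is divided into 2 shares of $27,000: Carmen and Sione each take $27,000.
Keturah's share ($54,000) is divided into 4 shares of $13,500: Chioma, Jovan, Fionn, and Joris each take $13,500.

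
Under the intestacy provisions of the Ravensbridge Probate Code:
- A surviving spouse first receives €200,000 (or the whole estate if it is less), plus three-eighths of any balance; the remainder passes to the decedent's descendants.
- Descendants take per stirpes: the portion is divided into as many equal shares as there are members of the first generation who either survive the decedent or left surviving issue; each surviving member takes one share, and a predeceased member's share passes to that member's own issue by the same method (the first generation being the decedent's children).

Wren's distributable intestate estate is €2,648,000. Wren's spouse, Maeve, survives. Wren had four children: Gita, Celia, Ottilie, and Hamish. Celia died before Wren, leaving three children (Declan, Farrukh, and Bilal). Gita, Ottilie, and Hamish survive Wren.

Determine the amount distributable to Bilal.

Bilal receives €127,500.

Maeve first takes €200,000, leaving a balance of €2,448,000. Maeve then takes three-eighths of the balance (€918,000), for a total of €1,118,000. The remaining €1,530,000 passes to the descendants.
The descendants' portion (€1,530,000) is divided into 4 shares of €382,500: Gita, Ottilie, and Hamish each take €382,500; Celia's €382,500 share passes to Celia's issue.
Celia's share (€382,500) is divided into 3 shares of €127,500: Declan, Farrukh, and Bilal each take €127,500.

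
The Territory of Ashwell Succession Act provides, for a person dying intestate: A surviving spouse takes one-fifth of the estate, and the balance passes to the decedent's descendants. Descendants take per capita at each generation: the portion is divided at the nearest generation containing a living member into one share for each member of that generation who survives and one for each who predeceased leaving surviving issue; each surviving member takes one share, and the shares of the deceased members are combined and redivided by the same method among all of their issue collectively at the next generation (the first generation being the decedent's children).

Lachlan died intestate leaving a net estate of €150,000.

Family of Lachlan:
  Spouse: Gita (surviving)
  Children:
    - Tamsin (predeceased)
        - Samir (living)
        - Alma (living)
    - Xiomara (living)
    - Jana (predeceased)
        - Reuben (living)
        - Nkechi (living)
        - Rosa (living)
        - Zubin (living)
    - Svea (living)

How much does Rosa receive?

Gita takes one-fifth of €150,000 = €30,000. The remaining €120,000 passes to the descendants.
The descendants' portion (€120,000) is divided at the children's generation into 4 shares of €30,000. Xiomara and Svea each take €30,000. The 2 shares of the deceased (Tamsin and Jana) are combined into a pool of €60,000.
That pool (€60,000) is divided at the grandchildren's generation equally among Samir, Alma, Reuben, Nkechi, Rosa, and Zubin: €10,000 each.

Rosa receives €10,000.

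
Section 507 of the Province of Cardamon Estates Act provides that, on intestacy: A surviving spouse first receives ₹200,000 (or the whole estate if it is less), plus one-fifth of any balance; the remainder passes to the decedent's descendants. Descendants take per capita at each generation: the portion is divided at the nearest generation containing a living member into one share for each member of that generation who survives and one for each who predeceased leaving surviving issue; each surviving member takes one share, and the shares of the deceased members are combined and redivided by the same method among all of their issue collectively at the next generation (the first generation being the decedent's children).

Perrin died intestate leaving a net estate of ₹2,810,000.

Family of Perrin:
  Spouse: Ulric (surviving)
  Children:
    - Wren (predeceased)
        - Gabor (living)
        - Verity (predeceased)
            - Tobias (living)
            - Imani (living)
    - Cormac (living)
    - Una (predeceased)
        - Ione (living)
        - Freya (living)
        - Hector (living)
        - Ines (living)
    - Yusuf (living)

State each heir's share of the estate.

Ulric first takes ₹200,000, leaving a balance of ₹2,610,000. Ulric then takes one-fifth of the balance (₹522,000), for a total of ₹722,000. The remaining ₹2,088,000 passes to the descendants.
The descendants' portion (₹2,088,000) is divided at the children's generation into 4 shares of ₹522,000. Cormac and Yusuf each take ₹522,000. The 2 shares of the deceased (Wren and Una) are combined into a pool of ₹1,044,000.
That pool (₹1,044,000) is divided at the grandchildren's generation into 6 shares of ₹174,000. Gabor, Ione, Freya, Hector, and Ines each take ₹174,000. The remaining share for the deceased Verity (₹174,000) is carried to the next generation.
That pool (₹174,000) is divided at the great-grandchildren's generation equally among Tobias and Imani: ₹87,000 each.

Ulric: ₹722,000; Gabor: ₹174,000; Tobias: ₹87,000; Imani: ₹87,000; Cormac: ₹522,000; Ione: ₹174,000; Freya: ₹174,000; Hector: ₹174,000; Ines: ₹174,000; Yusuf: ₹522,000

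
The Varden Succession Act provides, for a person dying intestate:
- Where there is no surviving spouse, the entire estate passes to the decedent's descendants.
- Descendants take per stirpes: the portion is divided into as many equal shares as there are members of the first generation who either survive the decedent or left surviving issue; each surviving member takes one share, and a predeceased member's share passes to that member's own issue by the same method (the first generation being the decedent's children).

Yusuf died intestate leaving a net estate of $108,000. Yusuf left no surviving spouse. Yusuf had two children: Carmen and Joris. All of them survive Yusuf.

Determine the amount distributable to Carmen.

Carmen receives $54,000.

The entire $108,000 passes to the descendants.
That amount ($108,000) is divided into 2 shares of $54,000: Carmen and Joris each take $54,000.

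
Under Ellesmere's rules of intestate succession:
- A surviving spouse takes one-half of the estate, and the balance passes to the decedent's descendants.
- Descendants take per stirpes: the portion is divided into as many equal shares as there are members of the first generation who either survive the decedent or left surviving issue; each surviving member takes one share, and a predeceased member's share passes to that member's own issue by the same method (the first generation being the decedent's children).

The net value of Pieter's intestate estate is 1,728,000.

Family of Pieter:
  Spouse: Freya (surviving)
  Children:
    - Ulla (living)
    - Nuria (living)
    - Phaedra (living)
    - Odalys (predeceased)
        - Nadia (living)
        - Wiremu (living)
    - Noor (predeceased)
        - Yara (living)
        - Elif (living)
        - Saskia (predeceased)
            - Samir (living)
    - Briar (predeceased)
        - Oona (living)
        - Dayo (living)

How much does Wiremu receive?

Wiremu receives 72,000.

Freya takes one-half of 1,728,000 = 864,000. The remaining 864,000 passes to the descendants.
The descendants' portion (864,000) is divided into 6 shares of 144,000: Ulla, Nuria, and Phaedra each take 144,000; Odalys's 144,000 share passes to Odalys's issue; Noor's 144,000 share passes to Noor's issue; Briar's 144,000 share passes to Briar's issue.
Odalys's share (144,000) is divided into 2 shares of 72,000: Nadia and Wiremu each take 72,000.
Noor's share (144,000) is divided into 3 shares of 48,000: Yara and Elif each take 48,000; Saskia's 48,000 share passes to Saskia's issue.
Saskia's share (48,000) passes entirely to Samir.
Briar's share (144,000) is divided into 2 shares of 72,000: Oona and Dayo each take 72,000.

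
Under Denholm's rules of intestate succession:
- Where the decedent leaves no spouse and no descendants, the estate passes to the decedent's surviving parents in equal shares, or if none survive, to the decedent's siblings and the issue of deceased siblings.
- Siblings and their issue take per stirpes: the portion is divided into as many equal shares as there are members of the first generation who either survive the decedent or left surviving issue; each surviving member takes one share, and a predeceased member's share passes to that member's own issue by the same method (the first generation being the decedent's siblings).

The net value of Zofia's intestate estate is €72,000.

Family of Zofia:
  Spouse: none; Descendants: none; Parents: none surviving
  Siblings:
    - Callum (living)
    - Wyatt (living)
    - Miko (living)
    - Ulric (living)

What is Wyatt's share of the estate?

The entire €72,000 passes to the siblings and their issue.
That amount (€72,000) is divided into 4 shares of €18,000: Callum, Wyatt, Miko, and Ulric each take €18,000.

Wyatt receives €18,000.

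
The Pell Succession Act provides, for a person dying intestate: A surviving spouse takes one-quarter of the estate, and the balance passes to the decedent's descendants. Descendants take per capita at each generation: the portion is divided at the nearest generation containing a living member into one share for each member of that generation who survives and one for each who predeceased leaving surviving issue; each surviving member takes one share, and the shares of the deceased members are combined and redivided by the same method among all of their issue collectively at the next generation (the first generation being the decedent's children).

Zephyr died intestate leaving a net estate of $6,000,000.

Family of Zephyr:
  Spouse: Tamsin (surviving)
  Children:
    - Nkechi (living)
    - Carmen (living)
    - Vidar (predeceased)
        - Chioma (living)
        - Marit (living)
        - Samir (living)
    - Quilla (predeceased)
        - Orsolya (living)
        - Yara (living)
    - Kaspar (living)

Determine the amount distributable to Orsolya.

Tamsin takes one-quarter of $6,000,000 = $1,500,000. The remaining $4,500,000 passes to the descendants.
The descendants' portion ($4,500,000) is divided at the children's generation into 5 shares of $900,000. Nkechi, Carmen, and Kaspar each take $900,000. The 2 shares of the deceased (Vidar and Quilla) are combined into a pool of $1,800,000.
That pool ($1,800,000) is divided at the grandchildren's generation equally among Chioma, Marit, Samir, Orsolya, and Yara: $360,000 each.

Orsolya receives $360,000.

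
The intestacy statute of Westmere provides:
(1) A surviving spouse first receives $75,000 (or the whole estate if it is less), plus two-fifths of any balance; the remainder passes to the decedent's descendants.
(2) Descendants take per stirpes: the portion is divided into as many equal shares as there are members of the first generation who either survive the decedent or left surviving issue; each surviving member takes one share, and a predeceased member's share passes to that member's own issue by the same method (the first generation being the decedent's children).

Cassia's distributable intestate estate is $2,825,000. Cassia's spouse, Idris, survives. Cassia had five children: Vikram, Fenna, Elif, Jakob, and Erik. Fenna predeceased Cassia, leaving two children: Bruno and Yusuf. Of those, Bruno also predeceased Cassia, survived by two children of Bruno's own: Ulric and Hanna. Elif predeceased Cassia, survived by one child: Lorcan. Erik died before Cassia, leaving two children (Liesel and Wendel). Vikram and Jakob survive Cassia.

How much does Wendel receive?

Idris first takes $75,000, leaving a balance of $2,750,000. Idris then takes two-fifths of the balance ($1,100,000), for a total of $1,175,000. The remaining $1,650,000 passes to the descendants.
The descendants' portion ($1,650,000) is divided into 5 shares of $330,000: Vikram and Jakob each take $330,000; Fenna's $330,000 share passes to Fenna's issue; Elif's $330,000 share passes to Elif's issue; Erik's $330,000 share passes to Erik's issue.
Fenna's share ($330,000) is divided into 2 shares of $165,000: Yusuf takes $165,000; Bruno's $165,000 share passes to Bruno's issue.
Bruno's share ($165,000) is divided into 2 shares of $82,500: Ulric and Hanna each take $82,500.
Elif's share ($330,000) passes entirely to Lorcan.
Erik's share ($330,000) is divided into 2 shares of $165,000: Liesel and Wendel each take $165,000.

Wendel receives $165,000.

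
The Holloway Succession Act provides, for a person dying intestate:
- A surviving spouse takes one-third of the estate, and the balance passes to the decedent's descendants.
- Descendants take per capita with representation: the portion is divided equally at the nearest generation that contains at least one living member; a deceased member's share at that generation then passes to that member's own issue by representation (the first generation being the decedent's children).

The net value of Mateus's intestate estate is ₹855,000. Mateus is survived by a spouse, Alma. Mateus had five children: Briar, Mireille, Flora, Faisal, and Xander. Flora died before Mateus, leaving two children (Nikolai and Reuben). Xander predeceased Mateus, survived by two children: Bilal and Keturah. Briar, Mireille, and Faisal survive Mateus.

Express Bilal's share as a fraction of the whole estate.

Alma takes one-third of ₹855,000 = ₹285,000. The remaining ₹570,000 passes to the descendants.
The descendants' portion (₹570,000) is divided into 5 shares of ₹114,000: Briar, Mireille, and Faisal each take ₹114,000; Flora's ₹114,000 share passes to Flora's issue; Xander's ₹114,000 share passes to Xander's issue.
Flora's share (₹114,000) is divided into 2 shares of ₹57,000: Nikolai and Reuben each take ₹57,000.
Xander's share (₹114,000) is divided into 2 shares of ₹57,000: Bilal and Keturah each take ₹57,000.

Bilal receives 1/15 of the estate.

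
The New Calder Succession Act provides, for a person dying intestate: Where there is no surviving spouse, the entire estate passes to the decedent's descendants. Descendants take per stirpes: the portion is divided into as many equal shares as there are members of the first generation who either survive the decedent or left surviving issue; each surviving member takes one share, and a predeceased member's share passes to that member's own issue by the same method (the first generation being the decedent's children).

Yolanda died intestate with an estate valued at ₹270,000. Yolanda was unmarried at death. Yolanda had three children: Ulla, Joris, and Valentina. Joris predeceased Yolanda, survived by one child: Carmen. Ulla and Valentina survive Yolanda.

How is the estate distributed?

The entire ₹270,000 passes to the descendants.
That amount (₹270,000) is divided into 3 shares of ₹90,000: Ulla and Valentina each take ₹90,000; Joris's ₹90,000 share passes to Joris's issue.
Joris's share (₹90,000) passes entirely to Carmen.

Ulla: ₹90,000; Carmen: ₹90,000; Valentina: ₹90,000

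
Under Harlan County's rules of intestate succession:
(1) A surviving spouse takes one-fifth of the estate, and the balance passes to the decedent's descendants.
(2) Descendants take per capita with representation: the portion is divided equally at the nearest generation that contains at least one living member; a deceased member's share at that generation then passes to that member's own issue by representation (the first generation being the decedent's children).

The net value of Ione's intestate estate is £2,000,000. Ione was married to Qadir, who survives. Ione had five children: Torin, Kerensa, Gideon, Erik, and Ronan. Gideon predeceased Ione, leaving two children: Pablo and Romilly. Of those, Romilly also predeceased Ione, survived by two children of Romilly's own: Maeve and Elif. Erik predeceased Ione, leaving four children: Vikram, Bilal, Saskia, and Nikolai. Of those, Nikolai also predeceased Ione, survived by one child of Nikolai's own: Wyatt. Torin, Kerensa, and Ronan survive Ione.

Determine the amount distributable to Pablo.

Qadir takes one-fifth of £2,000,000 = £400,000. The remaining £1,600,000 passes to the descendants.
The descendants' portion (£1,600,000) is divided into 5 shares of £320,000: Torin, Kerensa, and Ronan each take £320,000; Gideon's £320,000 share passes to Gideon's issue; Erik's £320,000 share passes to Erik's issue.
Gideon's share (£320,000) is divided into 2 shares of £160,000: Pablo takes £160,000; Romilly's £160,000 share passes to Romilly's issue.
Romilly's share (£160,000) is divided into 2 shares of £80,000: Maeve and Elif each take £80,000.
Erik's share (£320,000) is divided into 4 shares of £80,000: Vikram, Bilal, and Saskia each take £80,000; Nikolai's £80,000 share passes to Nikolai's issue.
Nikolai's share (£80,000) passes entirely to Wyatt.

Pablo receives £160,000.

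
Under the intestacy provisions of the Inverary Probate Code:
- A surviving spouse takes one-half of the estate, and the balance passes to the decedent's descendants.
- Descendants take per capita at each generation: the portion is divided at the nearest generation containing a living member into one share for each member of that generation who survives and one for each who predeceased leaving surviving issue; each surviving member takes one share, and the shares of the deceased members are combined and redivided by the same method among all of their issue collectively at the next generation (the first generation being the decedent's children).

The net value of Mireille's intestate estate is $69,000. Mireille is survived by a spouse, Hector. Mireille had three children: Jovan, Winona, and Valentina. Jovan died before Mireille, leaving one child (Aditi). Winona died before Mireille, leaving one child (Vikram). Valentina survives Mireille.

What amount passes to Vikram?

Vikram receives $11,500.

Hector takes one-half of $69,000 = $34,500. The remaining $34,500 passes to the descendants.
The descendants' portion ($34,500) is divided at the children's generation into 3 shares of $11,500. Valentina takes $11,500. The 2 shares of the deceased (Jovan and Winona) are combined into a pool of $23,000.
That pool ($23,000) is divided at the grandchildren's generation equally among Aditi and Vikram: $11,500 each.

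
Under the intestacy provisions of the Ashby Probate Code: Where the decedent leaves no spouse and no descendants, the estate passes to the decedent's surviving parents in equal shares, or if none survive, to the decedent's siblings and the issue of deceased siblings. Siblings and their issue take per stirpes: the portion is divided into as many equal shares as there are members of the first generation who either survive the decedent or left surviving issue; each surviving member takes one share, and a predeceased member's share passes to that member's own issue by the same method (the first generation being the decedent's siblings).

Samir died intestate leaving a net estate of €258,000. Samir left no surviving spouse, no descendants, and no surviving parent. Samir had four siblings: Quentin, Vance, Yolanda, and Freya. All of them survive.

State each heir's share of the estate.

Quentin: €64,500; Vance: €64,500; Yolanda: €64,500; Freya: €64,500

The entire €258,000 passes to the siblings and their issue.
That amount (€258,000) is divided into 4 shares of €64,500: Quentin, Vance, Yolanda, and Freya each take €64,500.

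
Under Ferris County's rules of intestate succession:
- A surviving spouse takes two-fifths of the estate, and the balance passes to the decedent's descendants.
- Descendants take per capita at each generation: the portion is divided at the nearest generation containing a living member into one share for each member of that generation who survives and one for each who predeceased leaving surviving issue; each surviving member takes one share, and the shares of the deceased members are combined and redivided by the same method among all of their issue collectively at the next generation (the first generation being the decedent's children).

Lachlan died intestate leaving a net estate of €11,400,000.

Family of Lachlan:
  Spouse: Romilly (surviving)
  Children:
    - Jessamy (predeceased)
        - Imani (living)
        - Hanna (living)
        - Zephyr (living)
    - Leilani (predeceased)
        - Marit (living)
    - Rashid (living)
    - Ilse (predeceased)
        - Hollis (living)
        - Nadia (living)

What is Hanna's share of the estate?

Romilly takes two-fifths of €11,400,000 = €4,560,000. The remaining €6,840,000 passes to the descendants.
The descendants' portion (€6,840,000) is divided at the children's generation into 4 shares of €1,710,000. Rashid takes €1,710,000. The 3 shares of the deceased (Jessamy, Leilani, and Ilse) are combined into a pool of €5,130,000.
That pool (€5,130,000) is divided at the grandchildren's generation equally among Imani, Hanna, Zephyr, Marit, Hollis, and Nadia: €855,000 each.

Hanna receives €855,000.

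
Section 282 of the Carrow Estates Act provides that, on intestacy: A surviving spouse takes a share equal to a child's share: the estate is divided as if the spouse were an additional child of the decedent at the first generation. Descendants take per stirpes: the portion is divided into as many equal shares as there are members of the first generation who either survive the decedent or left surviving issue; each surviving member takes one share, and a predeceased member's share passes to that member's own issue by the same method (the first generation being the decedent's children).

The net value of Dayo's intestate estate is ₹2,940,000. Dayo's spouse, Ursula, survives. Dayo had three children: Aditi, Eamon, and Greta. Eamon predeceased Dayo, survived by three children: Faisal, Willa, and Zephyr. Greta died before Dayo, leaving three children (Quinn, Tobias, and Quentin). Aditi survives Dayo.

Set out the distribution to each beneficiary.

Ursula: ₹735,000; Aditi: ₹735,000; Faisal: ₹245,000; Willa: ₹245,000; Zephyr: ₹245,000; Quinn: ₹245,000; Tobias: ₹245,000; Quentin: ₹245,000

The spouse counts as an additional share at the children's level, so there are 4 primary shares of ₹735,000. Ursula takes one such share (₹735,000).
The children's combined portion (₹2,205,000) is divided into 3 shares of ₹735,000: Aditi takes ₹735,000; Eamon's ₹735,000 share passes to Eamon's issue; Greta's ₹735,000 share passes to Greta's issue.
Eamon's share (₹735,000) is divided into 3 shares of ₹245,000: Faisal, Willa, and Zephyr each take ₹245,000.
Greta's share (₹735,000) is divided into 3 shares of ₹245,000: Quinn, Tobias, and Quentin each take ₹245,000.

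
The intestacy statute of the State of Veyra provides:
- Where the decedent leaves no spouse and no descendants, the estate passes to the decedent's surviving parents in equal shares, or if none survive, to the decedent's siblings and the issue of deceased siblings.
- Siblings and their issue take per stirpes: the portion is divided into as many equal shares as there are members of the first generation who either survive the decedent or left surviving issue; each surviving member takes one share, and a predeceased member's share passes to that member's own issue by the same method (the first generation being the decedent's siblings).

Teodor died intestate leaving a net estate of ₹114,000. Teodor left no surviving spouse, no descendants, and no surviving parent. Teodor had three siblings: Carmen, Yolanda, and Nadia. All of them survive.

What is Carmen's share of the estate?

The entire ₹114,000 passes to the siblings and their issue.
That amount (₹114,000) is divided into 3 shares of ₹38,000: Carmen, Yolanda, and Nadia each take ₹38,000.

Carmen receives ₹38,000.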